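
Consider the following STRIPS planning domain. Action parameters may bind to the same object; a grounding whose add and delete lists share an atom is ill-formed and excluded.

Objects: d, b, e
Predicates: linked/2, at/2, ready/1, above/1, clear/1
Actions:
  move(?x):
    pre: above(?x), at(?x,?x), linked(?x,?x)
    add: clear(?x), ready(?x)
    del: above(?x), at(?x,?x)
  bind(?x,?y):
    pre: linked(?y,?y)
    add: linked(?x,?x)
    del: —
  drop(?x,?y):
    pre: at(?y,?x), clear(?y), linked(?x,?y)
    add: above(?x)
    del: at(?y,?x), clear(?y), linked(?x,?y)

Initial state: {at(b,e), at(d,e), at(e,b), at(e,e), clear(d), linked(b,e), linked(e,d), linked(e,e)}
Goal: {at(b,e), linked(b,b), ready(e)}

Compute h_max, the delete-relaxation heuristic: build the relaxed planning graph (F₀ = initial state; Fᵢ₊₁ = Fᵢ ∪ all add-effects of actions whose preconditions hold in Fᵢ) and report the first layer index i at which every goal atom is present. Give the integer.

2

F0 = init (8 atoms)
F1 = F0 ∪ {above(e), linked(b,b), linked(d,d)}  (11 atoms)
F2 = F1 ∪ {clear(e), ready(e)}  (13 atoms)
goal ⊆ F2  ⇒  h_max = 2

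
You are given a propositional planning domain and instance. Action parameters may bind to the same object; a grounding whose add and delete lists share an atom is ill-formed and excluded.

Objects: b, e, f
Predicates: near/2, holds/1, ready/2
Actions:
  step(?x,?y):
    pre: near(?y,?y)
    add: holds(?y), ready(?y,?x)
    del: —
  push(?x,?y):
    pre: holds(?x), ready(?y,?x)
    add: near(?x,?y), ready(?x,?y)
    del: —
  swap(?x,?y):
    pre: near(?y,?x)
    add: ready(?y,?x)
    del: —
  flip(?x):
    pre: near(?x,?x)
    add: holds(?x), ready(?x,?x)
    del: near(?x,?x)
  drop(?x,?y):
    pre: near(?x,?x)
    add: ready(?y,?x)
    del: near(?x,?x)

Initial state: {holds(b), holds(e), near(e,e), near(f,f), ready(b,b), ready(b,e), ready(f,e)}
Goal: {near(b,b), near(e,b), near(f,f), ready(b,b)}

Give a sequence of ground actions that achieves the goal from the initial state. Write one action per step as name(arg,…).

1. push(b,b)  →  {holds(b), holds(e), near(b,b), near(e,e), near(f,f), ready(b,b), ready(b,e), ready(f,e)}
2. push(e,b)  →  {holds(b), holds(e), near(b,b), near(e,b), near(e,e), near(f,f), ready(b,b), ready(b,e), ready(e,b), ready(f,e)}

push(b,b); push(e,b)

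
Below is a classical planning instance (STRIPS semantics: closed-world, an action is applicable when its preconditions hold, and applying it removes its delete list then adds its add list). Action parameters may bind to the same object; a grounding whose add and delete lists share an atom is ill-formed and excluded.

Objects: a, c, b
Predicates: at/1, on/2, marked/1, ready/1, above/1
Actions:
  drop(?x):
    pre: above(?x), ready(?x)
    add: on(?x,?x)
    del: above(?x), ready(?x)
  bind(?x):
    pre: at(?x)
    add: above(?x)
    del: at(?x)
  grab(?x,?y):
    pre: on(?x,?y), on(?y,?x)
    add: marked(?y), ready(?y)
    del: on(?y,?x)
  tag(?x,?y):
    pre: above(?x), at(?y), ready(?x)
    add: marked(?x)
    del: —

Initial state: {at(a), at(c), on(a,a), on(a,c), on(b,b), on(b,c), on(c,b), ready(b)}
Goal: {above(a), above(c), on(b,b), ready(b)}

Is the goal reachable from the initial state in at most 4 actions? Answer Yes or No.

Yes

1. bind(a)  →  {above(a), at(c), on(a,a), on(a,c), on(b,b), on(b,c), on(c,b), ready(b)}
2. bind(c)  →  {above(a), above(c), on(a,a), on(a,c), on(b,b), on(b,c), on(c,b), ready(b)}
optimal plan length = 2; 2 ≤ 4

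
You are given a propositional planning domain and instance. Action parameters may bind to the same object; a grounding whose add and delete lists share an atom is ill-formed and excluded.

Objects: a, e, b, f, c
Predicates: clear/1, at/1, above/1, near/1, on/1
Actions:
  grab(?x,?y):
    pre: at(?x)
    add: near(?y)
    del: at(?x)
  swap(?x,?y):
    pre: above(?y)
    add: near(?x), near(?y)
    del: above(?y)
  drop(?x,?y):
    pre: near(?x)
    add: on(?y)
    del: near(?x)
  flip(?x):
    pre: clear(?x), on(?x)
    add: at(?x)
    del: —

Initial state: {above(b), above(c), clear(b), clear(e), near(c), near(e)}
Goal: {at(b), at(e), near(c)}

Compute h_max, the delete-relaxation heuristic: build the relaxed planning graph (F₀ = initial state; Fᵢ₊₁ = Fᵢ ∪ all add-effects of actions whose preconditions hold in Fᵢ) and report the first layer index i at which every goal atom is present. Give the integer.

2

F0 = init (6 atoms)
F1 = F0 ∪ {near(a), near(b), near(f), on(a), on(b), on(c), on(e), on(f)}  (14 atoms)
F2 = F1 ∪ {at(b), at(e)}  (16 atoms)
goal ⊆ F2  ⇒  h_max = 2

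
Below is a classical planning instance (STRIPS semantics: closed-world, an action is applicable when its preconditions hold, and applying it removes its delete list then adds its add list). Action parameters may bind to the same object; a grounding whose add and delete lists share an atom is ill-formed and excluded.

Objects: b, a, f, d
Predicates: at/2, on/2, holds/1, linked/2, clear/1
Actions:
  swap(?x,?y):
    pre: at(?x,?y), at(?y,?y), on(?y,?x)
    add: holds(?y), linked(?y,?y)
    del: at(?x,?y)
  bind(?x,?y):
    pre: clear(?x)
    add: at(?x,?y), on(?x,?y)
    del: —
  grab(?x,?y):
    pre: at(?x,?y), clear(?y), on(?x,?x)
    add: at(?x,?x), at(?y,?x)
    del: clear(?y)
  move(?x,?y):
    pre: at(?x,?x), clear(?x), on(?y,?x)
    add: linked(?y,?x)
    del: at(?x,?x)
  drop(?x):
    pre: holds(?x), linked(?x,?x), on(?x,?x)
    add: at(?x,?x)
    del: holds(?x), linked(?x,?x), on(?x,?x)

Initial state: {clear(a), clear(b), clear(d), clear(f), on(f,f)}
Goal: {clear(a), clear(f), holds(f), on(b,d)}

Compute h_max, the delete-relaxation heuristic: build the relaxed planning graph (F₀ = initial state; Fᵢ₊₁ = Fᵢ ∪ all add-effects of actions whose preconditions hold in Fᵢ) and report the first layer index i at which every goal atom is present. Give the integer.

F0 = init (5 atoms)
F1 = F0 ∪ {at(a,a), at(a,b), at(a,d), at(a,f), at(b,a), at(b,b), at(b,d), at(b,f), at(d,a), at(d,b), at(d,d), at(d,f), at(f,a), at(f,b), at(f,d), at(f,f), on(a,a), on(a,b), on(a,d), on(a,f), on(b,a), on(b,b), on(b,d), on(b,f), on(d,a), on(d,b), on(d,d), on(d,f), on(f,a), on(f,b), on(f,d)}  (36 atoms)
F2 = F1 ∪ {holds(a), holds(b), holds(d), holds(f), linked(a,a), linked(a,b), linked(a,d), linked(a,f), linked(b,a), linked(b,b), linked(b,d), linked(b,f), linked(d,a), linked(d,b), linked(d,d), linked(d,f), linked(f,a), linked(f,b), linked(f,d), linked(f,f)}  (56 atoms)
goal ⊆ F2  ⇒  h_max = 2

2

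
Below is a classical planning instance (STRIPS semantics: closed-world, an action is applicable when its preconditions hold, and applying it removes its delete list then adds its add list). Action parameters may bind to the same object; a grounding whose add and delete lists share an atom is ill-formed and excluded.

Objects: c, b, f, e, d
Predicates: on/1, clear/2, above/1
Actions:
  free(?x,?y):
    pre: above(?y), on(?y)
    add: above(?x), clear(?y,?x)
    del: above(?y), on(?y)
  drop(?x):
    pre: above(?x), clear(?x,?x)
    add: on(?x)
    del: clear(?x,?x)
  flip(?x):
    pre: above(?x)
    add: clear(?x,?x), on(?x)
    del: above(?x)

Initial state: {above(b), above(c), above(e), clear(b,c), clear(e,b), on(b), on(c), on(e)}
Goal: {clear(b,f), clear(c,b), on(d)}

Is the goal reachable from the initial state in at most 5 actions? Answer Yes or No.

1. free(b,c)  →  {above(b), above(e), clear(b,c), clear(c,b), clear(e,b), on(b), on(e)}
2. free(f,b)  →  {above(e), above(f), clear(b,c), clear(b,f), clear(c,b), clear(e,b), on(e)}
3. free(d,e)  →  {above(d), above(f), clear(b,c), clear(b,f), clear(c,b), clear(e,b), clear(e,d)}
4. flip(d)  →  {above(f), clear(b,c), clear(b,f), clear(c,b), clear(d,d), clear(e,b), clear(e,d), on(d)}
optimal plan length = 4; 4 ≤ 5

Yes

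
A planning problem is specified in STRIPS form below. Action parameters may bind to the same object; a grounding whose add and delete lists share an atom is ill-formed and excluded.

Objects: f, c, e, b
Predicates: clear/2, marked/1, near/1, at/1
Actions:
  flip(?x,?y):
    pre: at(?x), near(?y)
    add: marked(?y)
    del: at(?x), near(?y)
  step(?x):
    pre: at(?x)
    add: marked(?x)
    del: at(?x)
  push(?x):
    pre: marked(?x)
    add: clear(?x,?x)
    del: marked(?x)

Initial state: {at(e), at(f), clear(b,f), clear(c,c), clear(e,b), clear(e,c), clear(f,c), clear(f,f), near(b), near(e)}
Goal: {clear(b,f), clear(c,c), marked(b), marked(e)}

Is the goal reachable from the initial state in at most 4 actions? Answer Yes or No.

Yes

1. flip(f,e)  →  {at(e), clear(b,f), clear(c,c), clear(e,b), clear(e,c), clear(f,c), clear(f,f), marked(e), near(b)}
2. flip(e,b)  →  {clear(b,f), clear(c,c), clear(e,b), clear(e,c), clear(f,c), clear(f,f), marked(b), marked(e)}
optimal plan length = 2; 2 ≤ 4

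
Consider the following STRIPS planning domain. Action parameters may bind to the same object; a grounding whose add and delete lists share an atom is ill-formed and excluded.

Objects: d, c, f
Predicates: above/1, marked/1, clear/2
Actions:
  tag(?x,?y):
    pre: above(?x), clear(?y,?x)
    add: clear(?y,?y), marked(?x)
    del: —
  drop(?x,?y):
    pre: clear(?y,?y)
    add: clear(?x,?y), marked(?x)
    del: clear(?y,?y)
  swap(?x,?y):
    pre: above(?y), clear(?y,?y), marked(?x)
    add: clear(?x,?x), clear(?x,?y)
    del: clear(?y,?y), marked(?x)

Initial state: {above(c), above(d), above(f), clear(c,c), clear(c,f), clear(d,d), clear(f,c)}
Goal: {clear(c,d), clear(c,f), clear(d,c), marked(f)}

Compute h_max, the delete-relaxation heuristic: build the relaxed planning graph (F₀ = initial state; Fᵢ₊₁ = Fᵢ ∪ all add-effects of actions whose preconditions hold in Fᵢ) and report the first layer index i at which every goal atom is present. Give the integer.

F0 = init (7 atoms)
F1 = F0 ∪ {clear(c,d), clear(d,c), clear(f,d), clear(f,f), marked(c), marked(d), marked(f)}  (14 atoms)
goal ⊆ F1  ⇒  h_max = 1

1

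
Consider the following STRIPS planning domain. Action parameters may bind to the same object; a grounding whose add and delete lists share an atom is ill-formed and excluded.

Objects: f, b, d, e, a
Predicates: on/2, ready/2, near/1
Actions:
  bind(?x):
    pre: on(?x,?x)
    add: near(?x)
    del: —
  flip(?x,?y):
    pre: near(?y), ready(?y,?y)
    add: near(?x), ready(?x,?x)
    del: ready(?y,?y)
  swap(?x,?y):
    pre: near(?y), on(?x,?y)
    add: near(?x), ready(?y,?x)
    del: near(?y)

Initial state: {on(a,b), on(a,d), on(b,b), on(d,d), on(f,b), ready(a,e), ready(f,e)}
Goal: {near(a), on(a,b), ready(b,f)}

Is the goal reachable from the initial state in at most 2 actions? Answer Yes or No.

1. bind(b)  →  {near(b), on(a,b), on(a,d), on(b,b), on(d,d), on(f,b), ready(a,e), ready(f,e)}
2. bind(d)  →  {near(b), near(d), on(a,b), on(a,d), on(b,b), on(d,d), on(f,b), ready(a,e), ready(f,e)}
3. swap(f,b)  →  {near(d), near(f), on(a,b), on(a,d), on(b,b), on(d,d), on(f,b), ready(a,e), ready(b,f), ready(f,e)}
4. swap(a,d)  →  {near(a), near(f), on(a,b), on(a,d), on(b,b), on(d,d), on(f,b), ready(a,e), ready(b,f), ready(d,a), ready(f,e)}
optimal plan length = 4; 4 > 2

No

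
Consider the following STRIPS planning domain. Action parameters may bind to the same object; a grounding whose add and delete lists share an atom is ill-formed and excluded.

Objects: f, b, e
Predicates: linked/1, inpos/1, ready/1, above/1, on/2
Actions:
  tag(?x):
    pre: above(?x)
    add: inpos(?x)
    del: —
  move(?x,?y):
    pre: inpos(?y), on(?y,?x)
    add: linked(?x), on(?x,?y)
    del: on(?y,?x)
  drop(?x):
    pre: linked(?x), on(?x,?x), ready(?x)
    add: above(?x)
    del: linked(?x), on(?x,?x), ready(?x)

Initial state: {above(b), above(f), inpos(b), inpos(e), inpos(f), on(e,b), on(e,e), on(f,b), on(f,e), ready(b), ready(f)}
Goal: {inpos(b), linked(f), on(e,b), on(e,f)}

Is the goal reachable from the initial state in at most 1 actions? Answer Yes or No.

1. move(b,f)  →  {above(b), above(f), inpos(b), inpos(e), inpos(f), linked(b), on(b,f), on(e,b), on(e,e), on(f,e), ready(b), ready(f)}
2. move(f,b)  →  {above(b), above(f), inpos(b), inpos(e), inpos(f), linked(b), linked(f), on(e,b), on(e,e), on(f,b), on(f,e), ready(b), ready(f)}
3. move(e,f)  →  {above(b), above(f), inpos(b), inpos(e), inpos(f), linked(b), linked(e), linked(f), on(e,b), on(e,e), on(e,f), on(f,b), ready(b), ready(f)}
optimal plan length = 3; 3 > 1

No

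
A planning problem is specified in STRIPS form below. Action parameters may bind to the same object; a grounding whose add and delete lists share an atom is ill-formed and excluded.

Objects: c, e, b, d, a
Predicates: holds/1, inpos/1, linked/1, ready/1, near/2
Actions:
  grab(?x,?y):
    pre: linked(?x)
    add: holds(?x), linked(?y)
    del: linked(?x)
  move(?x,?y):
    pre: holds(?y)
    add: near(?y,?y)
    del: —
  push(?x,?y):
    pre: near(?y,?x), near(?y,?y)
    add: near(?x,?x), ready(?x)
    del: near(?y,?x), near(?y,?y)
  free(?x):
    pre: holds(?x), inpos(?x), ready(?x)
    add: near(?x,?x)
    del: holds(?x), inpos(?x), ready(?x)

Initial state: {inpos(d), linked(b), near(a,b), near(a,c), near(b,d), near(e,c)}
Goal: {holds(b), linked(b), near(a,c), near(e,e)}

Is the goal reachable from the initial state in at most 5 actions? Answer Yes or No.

Yes

1. grab(b,e)  →  {holds(b), inpos(d), linked(e), near(a,b), near(a,c), near(b,d), near(e,c)}
2. grab(e,b)  →  {holds(b), holds(e), inpos(d), linked(b), near(a,b), near(a,c), near(b,d), near(e,c)}
3. move(c,e)  →  {holds(b), holds(e), inpos(d), linked(b), near(a,b), near(a,c), near(b,d), near(e,c), near(e,e)}
optimal plan length = 3; 3 ≤ 5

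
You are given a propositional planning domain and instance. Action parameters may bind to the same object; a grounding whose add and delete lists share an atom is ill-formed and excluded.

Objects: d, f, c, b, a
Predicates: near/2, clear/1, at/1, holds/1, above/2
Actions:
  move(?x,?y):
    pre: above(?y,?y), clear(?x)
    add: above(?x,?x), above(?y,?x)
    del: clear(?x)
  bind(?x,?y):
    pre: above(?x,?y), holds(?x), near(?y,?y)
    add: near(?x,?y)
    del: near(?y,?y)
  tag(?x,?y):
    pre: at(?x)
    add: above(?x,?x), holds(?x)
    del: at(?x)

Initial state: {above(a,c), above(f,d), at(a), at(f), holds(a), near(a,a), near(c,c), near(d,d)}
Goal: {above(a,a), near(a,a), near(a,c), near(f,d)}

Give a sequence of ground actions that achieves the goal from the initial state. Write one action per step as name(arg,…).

bind(a,c); tag(f,d); bind(f,d); tag(a,d)

1. bind(a,c)  →  {above(a,c), above(f,d), at(a), at(f), holds(a), near(a,a), near(a,c), near(d,d)}
2. tag(f,d)  →  {above(a,c), above(f,d), above(f,f), at(a), holds(a), holds(f), near(a,a), near(a,c), near(d,d)}
3. bind(f,d)  →  {above(a,c), above(f,d), above(f,f), at(a), holds(a), holds(f), near(a,a), near(a,c), near(f,d)}
4. tag(a,d)  →  {above(a,a), above(a,c), above(f,d), above(f,f), holds(a), holds(f), near(a,a), near(a,c), near(f,d)}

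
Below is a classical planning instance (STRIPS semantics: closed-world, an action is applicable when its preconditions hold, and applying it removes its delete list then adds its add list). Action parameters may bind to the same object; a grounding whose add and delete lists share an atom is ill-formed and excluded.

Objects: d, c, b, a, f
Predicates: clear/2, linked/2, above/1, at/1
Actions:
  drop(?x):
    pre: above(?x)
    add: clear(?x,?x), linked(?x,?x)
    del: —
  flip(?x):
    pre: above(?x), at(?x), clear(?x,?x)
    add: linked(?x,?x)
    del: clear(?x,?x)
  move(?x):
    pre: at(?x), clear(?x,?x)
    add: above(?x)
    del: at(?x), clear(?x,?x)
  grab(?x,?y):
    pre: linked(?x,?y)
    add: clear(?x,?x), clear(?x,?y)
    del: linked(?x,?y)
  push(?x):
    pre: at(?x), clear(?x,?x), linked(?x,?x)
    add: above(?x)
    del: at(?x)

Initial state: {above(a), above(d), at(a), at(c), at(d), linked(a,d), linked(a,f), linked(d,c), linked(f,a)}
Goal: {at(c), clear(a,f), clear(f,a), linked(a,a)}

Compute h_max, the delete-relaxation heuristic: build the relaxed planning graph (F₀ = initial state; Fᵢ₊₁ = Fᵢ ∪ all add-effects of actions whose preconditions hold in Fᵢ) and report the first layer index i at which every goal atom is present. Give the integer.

1

F0 = init (9 atoms)
F1 = F0 ∪ {clear(a,a), clear(a,d), clear(a,f), clear(d,c), clear(d,d), clear(f,a), clear(f,f), linked(a,a), linked(d,d)}  (18 atoms)
goal ⊆ F1  ⇒  h_max = 1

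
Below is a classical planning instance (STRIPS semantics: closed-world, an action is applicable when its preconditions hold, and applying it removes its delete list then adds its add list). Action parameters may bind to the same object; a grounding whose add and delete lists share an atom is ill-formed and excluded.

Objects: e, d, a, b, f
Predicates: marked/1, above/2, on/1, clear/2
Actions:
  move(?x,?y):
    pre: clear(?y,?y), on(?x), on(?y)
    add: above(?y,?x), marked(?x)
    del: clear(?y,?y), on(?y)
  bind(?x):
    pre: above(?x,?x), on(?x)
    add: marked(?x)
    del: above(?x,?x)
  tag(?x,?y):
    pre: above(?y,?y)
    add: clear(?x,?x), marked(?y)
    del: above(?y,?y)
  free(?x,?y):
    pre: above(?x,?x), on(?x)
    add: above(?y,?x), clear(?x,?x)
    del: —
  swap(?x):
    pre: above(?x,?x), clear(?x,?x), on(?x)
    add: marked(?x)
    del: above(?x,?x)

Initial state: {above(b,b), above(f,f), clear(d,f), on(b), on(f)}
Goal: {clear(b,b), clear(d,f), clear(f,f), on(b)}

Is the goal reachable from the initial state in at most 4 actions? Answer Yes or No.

1. tag(b,b)  →  {above(f,f), clear(b,b), clear(d,f), marked(b), on(b), on(f)}
2. tag(f,f)  →  {clear(b,b), clear(d,f), clear(f,f), marked(b), marked(f), on(b), on(f)}
optimal plan length = 2; 2 ≤ 4

Yes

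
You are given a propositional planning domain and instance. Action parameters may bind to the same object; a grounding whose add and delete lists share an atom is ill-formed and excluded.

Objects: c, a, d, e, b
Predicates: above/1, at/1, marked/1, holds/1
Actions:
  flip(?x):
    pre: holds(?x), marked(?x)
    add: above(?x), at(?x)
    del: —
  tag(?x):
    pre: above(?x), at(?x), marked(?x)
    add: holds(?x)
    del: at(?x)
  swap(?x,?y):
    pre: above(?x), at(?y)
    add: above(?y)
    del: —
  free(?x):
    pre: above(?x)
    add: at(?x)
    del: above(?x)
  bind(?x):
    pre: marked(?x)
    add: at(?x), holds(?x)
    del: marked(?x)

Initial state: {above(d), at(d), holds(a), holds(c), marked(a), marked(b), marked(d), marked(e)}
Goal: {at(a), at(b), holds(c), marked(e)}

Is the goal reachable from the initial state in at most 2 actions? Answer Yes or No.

Yes

1. flip(a)  →  {above(a), above(d), at(a), at(d), holds(a), holds(c), marked(a), marked(b), marked(d), marked(e)}
2. bind(b)  →  {above(a), above(d), at(a), at(b), at(d), holds(a), holds(b), holds(c), marked(a), marked(d), marked(e)}
optimal plan length = 2; 2 ≤ 2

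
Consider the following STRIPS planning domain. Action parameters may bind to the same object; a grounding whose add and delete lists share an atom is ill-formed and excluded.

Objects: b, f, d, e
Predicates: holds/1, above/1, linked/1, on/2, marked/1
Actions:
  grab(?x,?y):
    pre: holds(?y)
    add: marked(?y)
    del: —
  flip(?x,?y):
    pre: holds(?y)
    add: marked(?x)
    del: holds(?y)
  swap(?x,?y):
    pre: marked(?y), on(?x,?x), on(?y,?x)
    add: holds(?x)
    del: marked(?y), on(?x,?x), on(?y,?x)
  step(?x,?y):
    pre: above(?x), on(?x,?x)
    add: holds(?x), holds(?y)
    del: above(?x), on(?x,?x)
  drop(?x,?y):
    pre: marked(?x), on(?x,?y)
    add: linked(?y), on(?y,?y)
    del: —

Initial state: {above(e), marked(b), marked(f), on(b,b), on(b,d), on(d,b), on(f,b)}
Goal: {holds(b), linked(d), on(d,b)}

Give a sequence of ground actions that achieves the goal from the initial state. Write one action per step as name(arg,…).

1. swap(b,f)  →  {above(e), holds(b), marked(b), on(b,d), on(d,b)}
2. drop(b,d)  →  {above(e), holds(b), linked(d), marked(b), on(b,d), on(d,b), on(d,d)}

swap(b,f); drop(b,d)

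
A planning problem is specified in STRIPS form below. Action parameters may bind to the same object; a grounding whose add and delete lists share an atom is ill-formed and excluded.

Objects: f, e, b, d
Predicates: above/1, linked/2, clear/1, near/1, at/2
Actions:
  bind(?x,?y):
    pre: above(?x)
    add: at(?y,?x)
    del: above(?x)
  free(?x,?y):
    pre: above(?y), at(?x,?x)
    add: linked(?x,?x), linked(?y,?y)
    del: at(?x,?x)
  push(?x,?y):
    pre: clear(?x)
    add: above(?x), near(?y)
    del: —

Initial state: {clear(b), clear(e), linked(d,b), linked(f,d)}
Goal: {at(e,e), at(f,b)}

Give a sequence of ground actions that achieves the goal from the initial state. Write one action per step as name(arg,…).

push(e,f); bind(e,e); push(b,f); bind(b,f)

1. push(e,f)  →  {above(e), clear(b), clear(e), linked(d,b), linked(f,d), near(f)}
2. bind(e,e)  →  {at(e,e), clear(b), clear(e), linked(d,b), linked(f,d), near(f)}
3. push(b,f)  →  {above(b), at(e,e), clear(b), clear(e), linked(d,b), linked(f,d), near(f)}
4. bind(b,f)  →  {at(e,e), at(f,b), clear(b), clear(e), linked(d,b), linked(f,d), near(f)}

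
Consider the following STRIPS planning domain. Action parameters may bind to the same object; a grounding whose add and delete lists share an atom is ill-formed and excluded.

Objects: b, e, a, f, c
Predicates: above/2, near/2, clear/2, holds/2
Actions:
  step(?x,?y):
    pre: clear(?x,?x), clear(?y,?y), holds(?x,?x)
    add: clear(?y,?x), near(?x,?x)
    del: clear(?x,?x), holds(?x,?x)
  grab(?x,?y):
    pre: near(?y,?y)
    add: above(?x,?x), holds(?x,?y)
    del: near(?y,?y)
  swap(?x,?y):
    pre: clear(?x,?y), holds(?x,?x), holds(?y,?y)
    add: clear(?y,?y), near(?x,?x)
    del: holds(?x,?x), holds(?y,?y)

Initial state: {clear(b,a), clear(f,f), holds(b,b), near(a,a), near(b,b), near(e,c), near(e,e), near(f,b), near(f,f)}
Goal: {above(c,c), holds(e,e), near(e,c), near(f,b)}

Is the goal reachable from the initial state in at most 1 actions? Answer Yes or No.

1. grab(e,e)  →  {above(e,e), clear(b,a), clear(f,f), holds(b,b), holds(e,e), near(a,a), near(b,b), near(e,c), near(f,b), near(f,f)}
2. grab(c,b)  →  {above(c,c), above(e,e), clear(b,a), clear(f,f), holds(b,b), holds(c,b), holds(e,e), near(a,a), near(e,c), near(f,b), near(f,f)}
optimal plan length = 2; 2 > 1

No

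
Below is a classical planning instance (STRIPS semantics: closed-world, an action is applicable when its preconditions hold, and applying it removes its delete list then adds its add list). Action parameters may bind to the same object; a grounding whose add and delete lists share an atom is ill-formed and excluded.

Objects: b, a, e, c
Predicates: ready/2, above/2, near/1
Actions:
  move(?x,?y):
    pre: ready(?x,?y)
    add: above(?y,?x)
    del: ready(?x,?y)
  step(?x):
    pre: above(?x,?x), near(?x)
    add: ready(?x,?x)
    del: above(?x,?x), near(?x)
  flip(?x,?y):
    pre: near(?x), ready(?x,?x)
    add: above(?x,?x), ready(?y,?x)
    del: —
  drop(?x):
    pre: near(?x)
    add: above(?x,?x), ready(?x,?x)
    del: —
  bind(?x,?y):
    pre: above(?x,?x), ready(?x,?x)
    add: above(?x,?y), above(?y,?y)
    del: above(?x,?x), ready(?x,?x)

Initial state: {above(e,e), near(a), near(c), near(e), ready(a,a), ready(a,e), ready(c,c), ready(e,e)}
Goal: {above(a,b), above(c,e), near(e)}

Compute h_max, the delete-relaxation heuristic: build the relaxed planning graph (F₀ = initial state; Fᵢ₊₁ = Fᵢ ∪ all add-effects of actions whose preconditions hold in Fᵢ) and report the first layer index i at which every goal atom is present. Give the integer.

F0 = init (8 atoms)
F1 = F0 ∪ {above(a,a), above(b,b), above(c,c), above(e,a), above(e,b), above(e,c), ready(a,c), ready(b,a), ready(b,c), ready(b,e), ready(c,a), ready(c,e), ready(e,a), ready(e,c)}  (22 atoms)
F2 = F1 ∪ {above(a,b), above(a,c), above(a,e), above(c,a), above(c,b), above(c,e)}  (28 atoms)
goal ⊆ F2  ⇒  h_max = 2

2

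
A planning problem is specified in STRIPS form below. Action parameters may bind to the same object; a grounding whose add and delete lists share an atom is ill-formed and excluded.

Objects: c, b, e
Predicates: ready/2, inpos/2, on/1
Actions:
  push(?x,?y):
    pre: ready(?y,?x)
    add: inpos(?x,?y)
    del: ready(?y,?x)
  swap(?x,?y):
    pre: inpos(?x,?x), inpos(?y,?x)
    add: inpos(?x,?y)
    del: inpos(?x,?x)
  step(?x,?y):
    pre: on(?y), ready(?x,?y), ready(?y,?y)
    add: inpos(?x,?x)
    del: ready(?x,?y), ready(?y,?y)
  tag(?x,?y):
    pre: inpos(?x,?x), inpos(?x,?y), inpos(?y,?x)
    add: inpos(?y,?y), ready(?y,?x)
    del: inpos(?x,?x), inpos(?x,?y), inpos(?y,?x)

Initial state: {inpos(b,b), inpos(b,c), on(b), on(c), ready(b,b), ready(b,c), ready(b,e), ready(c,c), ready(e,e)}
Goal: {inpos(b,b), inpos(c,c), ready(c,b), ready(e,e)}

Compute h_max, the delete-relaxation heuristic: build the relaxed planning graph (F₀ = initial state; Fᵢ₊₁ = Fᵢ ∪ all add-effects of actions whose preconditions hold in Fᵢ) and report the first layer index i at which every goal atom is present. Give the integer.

2

F0 = init (9 atoms)
F1 = F0 ∪ {inpos(c,b), inpos(c,c), inpos(e,b), inpos(e,e)}  (13 atoms)
F2 = F1 ∪ {inpos(b,e), ready(c,b)}  (15 atoms)
goal ⊆ F2  ⇒  h_max = 2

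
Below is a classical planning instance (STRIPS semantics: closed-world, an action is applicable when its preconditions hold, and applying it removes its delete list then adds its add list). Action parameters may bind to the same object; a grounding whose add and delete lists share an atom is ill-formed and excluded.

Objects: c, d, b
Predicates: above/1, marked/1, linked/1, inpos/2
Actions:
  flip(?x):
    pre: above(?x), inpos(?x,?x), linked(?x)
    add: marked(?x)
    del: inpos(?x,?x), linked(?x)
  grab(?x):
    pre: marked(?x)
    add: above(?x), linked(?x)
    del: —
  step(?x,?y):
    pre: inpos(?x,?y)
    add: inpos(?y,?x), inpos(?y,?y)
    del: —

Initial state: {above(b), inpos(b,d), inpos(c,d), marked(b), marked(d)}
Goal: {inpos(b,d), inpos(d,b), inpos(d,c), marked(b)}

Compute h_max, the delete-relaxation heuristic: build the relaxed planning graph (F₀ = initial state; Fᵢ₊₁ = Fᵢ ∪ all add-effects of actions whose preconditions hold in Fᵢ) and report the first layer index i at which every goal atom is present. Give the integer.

F0 = init (5 atoms)
F1 = F0 ∪ {above(d), inpos(d,b), inpos(d,c), inpos(d,d), linked(b), linked(d)}  (11 atoms)
goal ⊆ F1  ⇒  h_max = 1

1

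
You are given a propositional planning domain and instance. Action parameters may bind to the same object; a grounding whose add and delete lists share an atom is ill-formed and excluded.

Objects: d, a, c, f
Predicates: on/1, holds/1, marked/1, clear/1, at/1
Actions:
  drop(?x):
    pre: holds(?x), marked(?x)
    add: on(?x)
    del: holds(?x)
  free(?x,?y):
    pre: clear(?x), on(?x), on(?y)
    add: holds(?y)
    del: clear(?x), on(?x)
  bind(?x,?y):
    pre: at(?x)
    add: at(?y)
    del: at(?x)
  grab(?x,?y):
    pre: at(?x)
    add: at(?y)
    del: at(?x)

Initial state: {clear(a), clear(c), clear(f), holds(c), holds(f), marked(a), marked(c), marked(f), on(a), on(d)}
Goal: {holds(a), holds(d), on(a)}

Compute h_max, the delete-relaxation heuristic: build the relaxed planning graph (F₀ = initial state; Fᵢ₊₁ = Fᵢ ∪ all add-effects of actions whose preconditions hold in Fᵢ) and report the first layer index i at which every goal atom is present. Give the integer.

F0 = init (10 atoms)
F1 = F0 ∪ {holds(a), holds(d), on(c), on(f)}  (14 atoms)
goal ⊆ F1  ⇒  h_max = 1

1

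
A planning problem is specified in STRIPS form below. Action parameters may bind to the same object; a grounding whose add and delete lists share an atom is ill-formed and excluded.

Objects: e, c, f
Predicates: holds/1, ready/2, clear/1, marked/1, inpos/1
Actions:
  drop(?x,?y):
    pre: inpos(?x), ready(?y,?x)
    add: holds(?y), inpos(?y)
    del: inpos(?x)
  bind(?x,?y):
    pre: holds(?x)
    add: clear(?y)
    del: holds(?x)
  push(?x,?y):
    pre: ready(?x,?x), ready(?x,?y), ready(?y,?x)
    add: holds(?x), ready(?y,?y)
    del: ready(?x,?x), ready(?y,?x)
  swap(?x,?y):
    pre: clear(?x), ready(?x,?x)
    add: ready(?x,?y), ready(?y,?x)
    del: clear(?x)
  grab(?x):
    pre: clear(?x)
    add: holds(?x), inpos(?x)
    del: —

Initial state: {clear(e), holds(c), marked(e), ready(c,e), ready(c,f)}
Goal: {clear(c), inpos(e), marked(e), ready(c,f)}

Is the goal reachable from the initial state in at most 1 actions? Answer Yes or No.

1. bind(c,c)  →  {clear(c), clear(e), marked(e), ready(c,e), ready(c,f)}
2. grab(e)  →  {clear(c), clear(e), holds(e), inpos(e), marked(e), ready(c,e), ready(c,f)}
optimal plan length = 2; 2 > 1

No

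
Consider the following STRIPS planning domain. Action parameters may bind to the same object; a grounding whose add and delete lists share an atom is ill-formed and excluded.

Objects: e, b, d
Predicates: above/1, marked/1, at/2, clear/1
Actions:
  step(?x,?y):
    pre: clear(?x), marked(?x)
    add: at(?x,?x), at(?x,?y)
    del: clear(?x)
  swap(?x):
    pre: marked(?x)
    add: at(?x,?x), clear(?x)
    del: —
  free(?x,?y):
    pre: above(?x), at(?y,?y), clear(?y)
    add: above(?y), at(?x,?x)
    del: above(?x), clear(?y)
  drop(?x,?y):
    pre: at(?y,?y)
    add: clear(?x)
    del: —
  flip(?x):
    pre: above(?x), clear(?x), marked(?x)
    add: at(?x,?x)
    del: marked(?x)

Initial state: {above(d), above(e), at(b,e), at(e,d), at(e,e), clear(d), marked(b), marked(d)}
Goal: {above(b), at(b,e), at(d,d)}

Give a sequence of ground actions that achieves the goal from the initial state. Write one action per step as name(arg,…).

swap(b); free(d,b)

1. swap(b)  →  {above(d), above(e), at(b,b), at(b,e), at(e,d), at(e,e), clear(b), clear(d), marked(b), marked(d)}
2. free(d,b)  →  {above(b), above(e), at(b,b), at(b,e), at(d,d), at(e,d), at(e,e), clear(d), marked(b), marked(d)}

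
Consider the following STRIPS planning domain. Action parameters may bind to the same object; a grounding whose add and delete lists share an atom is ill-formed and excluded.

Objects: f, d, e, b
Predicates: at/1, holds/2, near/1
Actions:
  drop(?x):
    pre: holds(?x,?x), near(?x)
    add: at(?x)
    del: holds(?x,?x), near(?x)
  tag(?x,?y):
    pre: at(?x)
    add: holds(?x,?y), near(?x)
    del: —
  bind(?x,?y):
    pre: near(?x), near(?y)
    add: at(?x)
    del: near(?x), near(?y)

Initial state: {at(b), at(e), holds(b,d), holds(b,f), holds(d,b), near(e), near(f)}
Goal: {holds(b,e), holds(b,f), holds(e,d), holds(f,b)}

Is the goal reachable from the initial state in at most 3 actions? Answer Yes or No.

1. tag(e,d)  →  {at(b), at(e), holds(b,d), holds(b,f), holds(d,b), holds(e,d), near(e), near(f)}
2. tag(b,e)  →  {at(b), at(e), holds(b,d), holds(b,e), holds(b,f), holds(d,b), holds(e,d), near(b), near(e), near(f)}
3. bind(f,f)  →  {at(b), at(e), at(f), holds(b,d), holds(b,e), holds(b,f), holds(d,b), holds(e,d), near(b), near(e)}
4. tag(f,b)  →  {at(b), at(e), at(f), holds(b,d), holds(b,e), holds(b,f), holds(d,b), holds(e,d), holds(f,b), near(b), near(e), near(f)}
optimal plan length = 4; 4 > 3

No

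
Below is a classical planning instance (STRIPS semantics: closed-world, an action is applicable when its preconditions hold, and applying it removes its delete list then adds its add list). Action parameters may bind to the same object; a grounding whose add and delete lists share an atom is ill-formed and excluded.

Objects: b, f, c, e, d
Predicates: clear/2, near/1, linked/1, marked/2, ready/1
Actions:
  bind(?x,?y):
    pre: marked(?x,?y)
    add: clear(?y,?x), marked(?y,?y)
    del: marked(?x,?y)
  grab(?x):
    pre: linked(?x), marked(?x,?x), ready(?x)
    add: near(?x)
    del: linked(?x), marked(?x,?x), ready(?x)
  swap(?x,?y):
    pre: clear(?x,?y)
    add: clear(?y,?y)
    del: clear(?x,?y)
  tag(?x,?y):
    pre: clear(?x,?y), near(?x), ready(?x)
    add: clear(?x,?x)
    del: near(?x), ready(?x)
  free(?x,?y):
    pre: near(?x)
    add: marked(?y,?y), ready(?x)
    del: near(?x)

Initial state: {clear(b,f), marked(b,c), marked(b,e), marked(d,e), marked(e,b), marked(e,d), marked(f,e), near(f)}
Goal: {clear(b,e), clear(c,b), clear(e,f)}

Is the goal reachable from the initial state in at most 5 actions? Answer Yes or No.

Yes

1. bind(b,c)  →  {clear(b,f), clear(c,b), marked(b,e), marked(c,c), marked(d,e), marked(e,b), marked(e,d), marked(f,e), near(f)}
2. bind(f,e)  →  {clear(b,f), clear(c,b), clear(e,f), marked(b,e), marked(c,c), marked(d,e), marked(e,b), marked(e,d), marked(e,e), near(f)}
3. bind(e,b)  →  {clear(b,e), clear(b,f), clear(c,b), clear(e,f), marked(b,b), marked(b,e), marked(c,c), marked(d,e), marked(e,d), marked(e,e), near(f)}
optimal plan length = 3; 3 ≤ 5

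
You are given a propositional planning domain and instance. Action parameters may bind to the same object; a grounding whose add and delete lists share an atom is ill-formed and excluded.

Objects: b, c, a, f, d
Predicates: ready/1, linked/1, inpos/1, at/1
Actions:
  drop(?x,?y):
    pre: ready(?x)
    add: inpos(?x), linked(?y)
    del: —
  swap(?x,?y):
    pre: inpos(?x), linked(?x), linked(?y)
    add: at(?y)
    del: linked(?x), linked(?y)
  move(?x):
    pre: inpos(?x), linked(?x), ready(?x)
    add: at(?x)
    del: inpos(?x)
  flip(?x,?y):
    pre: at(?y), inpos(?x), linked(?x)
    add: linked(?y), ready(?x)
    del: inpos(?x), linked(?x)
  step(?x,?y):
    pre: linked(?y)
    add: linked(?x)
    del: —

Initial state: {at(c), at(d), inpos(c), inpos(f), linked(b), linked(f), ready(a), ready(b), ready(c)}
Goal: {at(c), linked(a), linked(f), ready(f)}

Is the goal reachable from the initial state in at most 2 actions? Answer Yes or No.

1. drop(b,a)  →  {at(c), at(d), inpos(b), inpos(c), inpos(f), linked(a), linked(b), linked(f), ready(a), ready(b), ready(c)}
2. flip(f,c)  →  {at(c), at(d), inpos(b), inpos(c), linked(a), linked(b), linked(c), ready(a), ready(b), ready(c), ready(f)}
3. drop(b,f)  →  {at(c), at(d), inpos(b), inpos(c), linked(a), linked(b), linked(c), linked(f), ready(a), ready(b), ready(c), ready(f)}
optimal plan length = 3; 3 > 2

No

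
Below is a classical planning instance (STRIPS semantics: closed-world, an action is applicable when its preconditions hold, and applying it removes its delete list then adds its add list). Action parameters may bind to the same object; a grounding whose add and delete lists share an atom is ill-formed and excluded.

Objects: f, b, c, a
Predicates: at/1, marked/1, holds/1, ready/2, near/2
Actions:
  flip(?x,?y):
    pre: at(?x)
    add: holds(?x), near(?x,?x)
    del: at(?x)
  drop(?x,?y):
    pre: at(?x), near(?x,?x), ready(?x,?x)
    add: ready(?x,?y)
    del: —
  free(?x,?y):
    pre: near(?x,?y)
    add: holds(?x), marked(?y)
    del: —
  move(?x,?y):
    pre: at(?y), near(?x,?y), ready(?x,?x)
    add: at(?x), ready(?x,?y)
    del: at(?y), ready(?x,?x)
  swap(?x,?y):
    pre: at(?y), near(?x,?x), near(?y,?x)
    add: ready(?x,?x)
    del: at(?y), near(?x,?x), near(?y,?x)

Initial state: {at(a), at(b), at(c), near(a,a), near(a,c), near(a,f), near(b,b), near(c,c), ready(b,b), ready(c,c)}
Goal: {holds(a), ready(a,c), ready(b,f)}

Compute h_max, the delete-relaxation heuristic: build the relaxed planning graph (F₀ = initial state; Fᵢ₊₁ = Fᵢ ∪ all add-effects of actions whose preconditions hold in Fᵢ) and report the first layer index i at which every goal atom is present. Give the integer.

2

F0 = init (10 atoms)
F1 = F0 ∪ {holds(a), holds(b), holds(c), marked(a), marked(b), marked(c), marked(f), ready(a,a), ready(b,a), ready(b,c), ready(b,f), ready(c,a), ready(c,b), ready(c,f)}  (24 atoms)
F2 = F1 ∪ {ready(a,b), ready(a,c), ready(a,f)}  (27 atoms)
goal ⊆ F2  ⇒  h_max = 2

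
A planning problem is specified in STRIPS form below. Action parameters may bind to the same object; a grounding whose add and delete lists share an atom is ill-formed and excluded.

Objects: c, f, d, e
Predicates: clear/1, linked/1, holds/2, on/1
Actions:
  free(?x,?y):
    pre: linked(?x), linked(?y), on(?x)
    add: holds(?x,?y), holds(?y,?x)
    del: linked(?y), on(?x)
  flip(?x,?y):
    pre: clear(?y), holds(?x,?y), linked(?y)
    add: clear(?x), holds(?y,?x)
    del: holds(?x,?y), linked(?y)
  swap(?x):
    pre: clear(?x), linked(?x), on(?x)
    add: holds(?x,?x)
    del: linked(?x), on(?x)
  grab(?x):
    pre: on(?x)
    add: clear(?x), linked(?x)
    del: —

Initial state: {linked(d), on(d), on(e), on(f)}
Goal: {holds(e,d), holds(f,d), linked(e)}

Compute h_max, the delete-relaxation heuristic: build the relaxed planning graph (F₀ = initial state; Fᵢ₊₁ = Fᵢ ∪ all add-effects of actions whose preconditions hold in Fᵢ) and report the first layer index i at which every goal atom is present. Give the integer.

F0 = init (4 atoms)
F1 = F0 ∪ {clear(d), clear(e), clear(f), holds(d,d), linked(e), linked(f)}  (10 atoms)
F2 = F1 ∪ {holds(d,e), holds(d,f), holds(e,d), holds(e,e), holds(e,f), holds(f,d), holds(f,e), holds(f,f)}  (18 atoms)
goal ⊆ F2  ⇒  h_max = 2

2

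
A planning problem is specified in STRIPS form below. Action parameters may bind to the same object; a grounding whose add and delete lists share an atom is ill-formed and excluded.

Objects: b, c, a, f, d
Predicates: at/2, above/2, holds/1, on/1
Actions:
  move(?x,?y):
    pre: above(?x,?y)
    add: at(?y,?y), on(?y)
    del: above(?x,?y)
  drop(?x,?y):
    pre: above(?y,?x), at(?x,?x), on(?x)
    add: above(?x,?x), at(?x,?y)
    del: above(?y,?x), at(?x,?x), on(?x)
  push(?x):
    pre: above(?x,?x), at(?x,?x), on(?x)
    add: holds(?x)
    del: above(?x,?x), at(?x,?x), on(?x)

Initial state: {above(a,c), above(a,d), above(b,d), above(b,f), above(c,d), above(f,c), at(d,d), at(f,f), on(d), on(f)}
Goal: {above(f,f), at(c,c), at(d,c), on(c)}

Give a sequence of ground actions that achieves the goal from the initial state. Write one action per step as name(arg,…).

1. move(a,c)  →  {above(a,d), above(b,d), above(b,f), above(c,d), above(f,c), at(c,c), at(d,d), at(f,f), on(c), on(d), on(f)}
2. drop(f,b)  →  {above(a,d), above(b,d), above(c,d), above(f,c), above(f,f), at(c,c), at(d,d), at(f,b), on(c), on(d)}
3. drop(d,c)  →  {above(a,d), above(b,d), above(d,d), above(f,c), above(f,f), at(c,c), at(d,c), at(f,b), on(c)}

move(a,c); drop(f,b); drop(d,c)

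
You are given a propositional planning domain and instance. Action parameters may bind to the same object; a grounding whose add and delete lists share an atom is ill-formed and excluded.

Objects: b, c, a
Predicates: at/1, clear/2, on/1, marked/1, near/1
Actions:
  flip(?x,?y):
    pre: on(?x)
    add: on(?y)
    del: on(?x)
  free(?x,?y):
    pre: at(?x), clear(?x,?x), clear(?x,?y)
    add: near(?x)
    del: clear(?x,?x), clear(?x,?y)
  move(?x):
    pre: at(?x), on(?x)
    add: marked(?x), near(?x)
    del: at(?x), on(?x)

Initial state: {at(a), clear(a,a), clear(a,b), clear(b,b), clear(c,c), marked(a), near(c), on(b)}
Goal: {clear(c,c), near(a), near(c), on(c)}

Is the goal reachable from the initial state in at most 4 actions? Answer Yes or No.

1. flip(b,c)  →  {at(a), clear(a,a), clear(a,b), clear(b,b), clear(c,c), marked(a), near(c), on(c)}
2. free(a,b)  →  {at(a), clear(b,b), clear(c,c), marked(a), near(a), near(c), on(c)}
optimal plan length = 2; 2 ≤ 4

Yes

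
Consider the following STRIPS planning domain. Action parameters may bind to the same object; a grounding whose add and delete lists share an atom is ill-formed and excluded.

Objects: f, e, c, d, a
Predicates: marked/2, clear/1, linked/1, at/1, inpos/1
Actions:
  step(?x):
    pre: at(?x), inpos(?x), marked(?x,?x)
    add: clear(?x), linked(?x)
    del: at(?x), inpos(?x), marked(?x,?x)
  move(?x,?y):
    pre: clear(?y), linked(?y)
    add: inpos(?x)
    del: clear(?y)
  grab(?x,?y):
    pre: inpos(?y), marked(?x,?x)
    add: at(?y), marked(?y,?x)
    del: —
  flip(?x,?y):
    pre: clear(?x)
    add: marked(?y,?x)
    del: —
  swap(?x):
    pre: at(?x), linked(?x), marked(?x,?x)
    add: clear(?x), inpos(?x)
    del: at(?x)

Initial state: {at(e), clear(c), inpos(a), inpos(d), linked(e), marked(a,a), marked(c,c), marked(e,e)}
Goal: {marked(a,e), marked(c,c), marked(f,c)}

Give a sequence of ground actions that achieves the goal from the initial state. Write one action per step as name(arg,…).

grab(e,a); flip(c,f)

1. grab(e,a)  →  {at(a), at(e), clear(c), inpos(a), inpos(d), linked(e), marked(a,a), marked(a,e), marked(c,c), marked(e,e)}
2. flip(c,f)  →  {at(a), at(e), clear(c), inpos(a), inpos(d), linked(e), marked(a,a), marked(a,e), marked(c,c), marked(e,e), marked(f,c)}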